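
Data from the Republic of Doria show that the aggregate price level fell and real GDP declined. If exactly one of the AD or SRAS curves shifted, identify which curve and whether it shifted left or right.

AD shifted left

P fell and Y fell. An AD shift moves P and Y in the same direction; an SRAS shift moves them in opposite directions.
Here P and Y moved in the same direction, so the AD curve shifted.
Since Y fell, AD shifted left.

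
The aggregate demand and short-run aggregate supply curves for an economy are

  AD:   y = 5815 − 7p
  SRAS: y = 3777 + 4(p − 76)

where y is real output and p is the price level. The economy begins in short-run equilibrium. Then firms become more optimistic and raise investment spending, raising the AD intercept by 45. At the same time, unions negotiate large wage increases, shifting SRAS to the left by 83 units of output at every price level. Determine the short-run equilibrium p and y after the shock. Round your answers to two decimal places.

After both shocks: AD is y = 5860 − 7p and SRAS is y = 3390 + 4p.
Setting them equal: 2470 = 11p, so p = 224.55.
Substituting into AD, y = 4288.18.

p = 224.55, y = 4288.18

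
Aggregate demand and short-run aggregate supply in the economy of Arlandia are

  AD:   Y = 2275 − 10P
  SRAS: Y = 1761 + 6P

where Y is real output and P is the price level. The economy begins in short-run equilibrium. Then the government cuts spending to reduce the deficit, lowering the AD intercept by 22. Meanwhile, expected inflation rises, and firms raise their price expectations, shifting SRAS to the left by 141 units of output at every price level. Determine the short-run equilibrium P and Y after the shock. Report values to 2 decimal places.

After both shocks: AD is Y = 2253 − 10P and SRAS is Y = 1620 + 6P.
Setting them equal: 633 = 16P, so P = 39.56.
Substituting into AD, Y = 1857.38.

P = 39.56, Y = 1857.38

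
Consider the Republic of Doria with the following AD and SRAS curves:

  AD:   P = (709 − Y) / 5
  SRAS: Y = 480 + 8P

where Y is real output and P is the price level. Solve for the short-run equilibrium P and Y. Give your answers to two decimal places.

P = 17.62, Y = 620.92

Rearrange AD to Y = 709 − 5P.
Set AD = SRAS: 709 − 5P = 480 + 8P, so 229 = 13P and P = 17.62.
Substituting into AD, Y = 709 − 5P = 620.92.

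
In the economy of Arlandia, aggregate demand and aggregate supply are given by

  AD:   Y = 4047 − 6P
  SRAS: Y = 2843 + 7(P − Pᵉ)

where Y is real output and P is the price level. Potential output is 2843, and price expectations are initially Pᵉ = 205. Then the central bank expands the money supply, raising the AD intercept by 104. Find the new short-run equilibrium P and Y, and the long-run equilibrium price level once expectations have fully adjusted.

AD shifts right: new AD is Y = 4151 − 6P. With Pᵉ = 205, SRAS is Y = 1408 + 7P.
Short run: 4151 − 6P = 1408 + 7P gives 2743 = 13P, so P = 211 and Y = 4151 − 6·211 = 2885.
Y = 2885 is above potential 2843; expectations adjust and SRAS shifts left until Y = 2843.
Long run: on the new AD curve, 2843 = 4151 − 6P gives P = 218.

Short run: P = 211, Y = 2885. Long run: P = 218.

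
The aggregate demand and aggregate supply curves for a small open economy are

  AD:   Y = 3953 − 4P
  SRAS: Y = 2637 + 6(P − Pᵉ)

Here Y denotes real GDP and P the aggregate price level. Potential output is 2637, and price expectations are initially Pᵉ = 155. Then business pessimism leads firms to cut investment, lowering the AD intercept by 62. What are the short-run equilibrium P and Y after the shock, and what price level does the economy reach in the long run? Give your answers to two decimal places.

AD shifts left: new AD is Y = 3891 − 4P. With Pᵉ = 155, SRAS is Y = 1707 + 6P.
Short run: 3891 − 4P = 1707 + 6P gives 2184 = 10P, so P = 218.40 and Y = 3891 − 4P = 3017.40.
Y = 3017.40 is above potential 2637; expectations adjust and SRAS shifts left until Y = 2637.
Long run: on the new AD curve, 2637 = 3891 − 4P gives P = 313.50.

Short run: P = 218.40, Y = 3017.40. Long run: P = 313.50.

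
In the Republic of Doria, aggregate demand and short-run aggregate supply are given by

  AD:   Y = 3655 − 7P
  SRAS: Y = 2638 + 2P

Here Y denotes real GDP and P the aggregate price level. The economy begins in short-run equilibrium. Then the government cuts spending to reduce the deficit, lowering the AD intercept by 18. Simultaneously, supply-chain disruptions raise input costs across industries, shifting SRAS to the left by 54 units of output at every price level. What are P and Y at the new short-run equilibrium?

After both shocks: AD is Y = 3637 − 7P and SRAS is Y = 2584 + 2P.
Setting them equal: 1053 = 9P, so P = 117.
Y = 3637 − 7·117 = 2818.

P = 117, Y = 2818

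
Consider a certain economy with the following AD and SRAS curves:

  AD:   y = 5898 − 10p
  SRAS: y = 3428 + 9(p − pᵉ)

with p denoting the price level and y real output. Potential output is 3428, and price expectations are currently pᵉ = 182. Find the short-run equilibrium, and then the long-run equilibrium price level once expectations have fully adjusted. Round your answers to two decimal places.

Short run: p = 216.21, y = 3735.89. Long run: p = 247.00.

Short run: with pᵉ = 182, SRAS is y = 1790 + 9p. Setting AD = SRAS gives 4108 = 19p, so p = 216.21 and y = 5898 − 10p = 3735.89.
Output 3735.89 is above potential 3428, so over time expected prices rise and SRAS shifts left until y returns to 3428.
Long run: y = 3428 on the AD curve gives 3428 = 5898 − 10p, so p = 247.00.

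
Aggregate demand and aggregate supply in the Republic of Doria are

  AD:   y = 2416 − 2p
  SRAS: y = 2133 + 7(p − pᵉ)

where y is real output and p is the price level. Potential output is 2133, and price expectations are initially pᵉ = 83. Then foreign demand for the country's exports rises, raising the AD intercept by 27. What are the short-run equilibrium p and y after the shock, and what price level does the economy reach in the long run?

Short run: p = 99, y = 2245. Long run: p = 155.

AD shifts right: new AD is y = 2443 − 2p. With pᵉ = 83, SRAS is y = 1552 + 7p.
Short run: 2443 − 2p = 1552 + 7p gives 891 = 9p, so p = 99 and y = 2443 − 2·99 = 2245.
y = 2245 is above potential 2133; expectations adjust and SRAS shifts left until y = 2133.
Long run: on the new AD curve, 2133 = 2443 − 2p gives p = 155.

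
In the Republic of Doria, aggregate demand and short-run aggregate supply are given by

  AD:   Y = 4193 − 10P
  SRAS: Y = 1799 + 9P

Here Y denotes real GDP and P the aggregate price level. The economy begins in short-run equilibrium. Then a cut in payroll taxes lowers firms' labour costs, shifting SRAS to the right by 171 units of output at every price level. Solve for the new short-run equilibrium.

P = 117, Y = 3023

This is a positive supply shock: SRAS shifts right.
New SRAS: Y = 1970 + 9P.
Set AD = SRAS: 4193 − 10P = 1970 + 9P, so 2223 = 19P and P = 117.
Y = 4193 − 10·117 = 3023.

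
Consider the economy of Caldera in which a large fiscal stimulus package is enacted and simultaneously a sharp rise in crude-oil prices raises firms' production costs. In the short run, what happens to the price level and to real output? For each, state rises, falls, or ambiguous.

The first event is a positive demand shock: AD shifts right, which by itself pushes P up and Y up.
The second is an adverse supply shock: SRAS shifts left, which by itself pushes P up and Y down.
Both shocks push P up, so P rises. The two shocks push Y in opposite directions, so the effect on Y is ambiguous.

Price level: rises; output: ambiguous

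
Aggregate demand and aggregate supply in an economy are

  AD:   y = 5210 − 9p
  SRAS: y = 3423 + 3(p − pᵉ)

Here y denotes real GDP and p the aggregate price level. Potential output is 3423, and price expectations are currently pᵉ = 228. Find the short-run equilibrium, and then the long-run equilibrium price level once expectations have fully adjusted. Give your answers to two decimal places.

Short run: with pᵉ = 228, SRAS is y = 2739 + 3p. Setting AD = SRAS gives 2471 = 12p, so p = 205.92 and y = 5210 − 9p = 3356.75.
Output 3356.75 is below potential 3423, so over time expected prices fall and SRAS shifts right until y returns to 3423.
Long run: y = 3423 on the AD curve gives 3423 = 5210 − 9p, so p = 198.56.

Short run: p = 205.92, y = 3356.75. Long run: p = 198.56.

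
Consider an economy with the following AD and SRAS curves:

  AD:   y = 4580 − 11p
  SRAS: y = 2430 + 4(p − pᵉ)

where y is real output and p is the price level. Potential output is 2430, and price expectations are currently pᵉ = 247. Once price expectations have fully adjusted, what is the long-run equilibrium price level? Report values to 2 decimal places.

Short run: with pᵉ = 247, SRAS is y = 1442 + 4p. Setting AD = SRAS gives 3138 = 15p, so p = 209.20 and y = 4580 − 11p = 2278.80.
Output 2278.80 is below potential 2430, so over time expected prices fall and SRAS shifts right until y returns to 2430.
Long run: y = 2430 on the AD curve gives 2430 = 4580 − 11p, so p = 195.45.

Long-run p = 195.45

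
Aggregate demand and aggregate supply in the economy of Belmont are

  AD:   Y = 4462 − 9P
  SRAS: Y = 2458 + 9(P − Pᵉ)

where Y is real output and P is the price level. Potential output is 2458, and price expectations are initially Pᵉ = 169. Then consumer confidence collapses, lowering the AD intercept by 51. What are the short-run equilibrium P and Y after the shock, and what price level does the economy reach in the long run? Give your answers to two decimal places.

Short run: P = 193.00, Y = 2674.00. Long run: P = 217.00.

AD shifts left: new AD is Y = 4411 − 9P. With Pᵉ = 169, SRAS is Y = 937 + 9P.
Short run: 4411 − 9P = 937 + 9P gives 3474 = 18P, so P = 193.00 and Y = 4411 − 9P = 2674.00.
Y = 2674.00 is above potential 2458; expectations adjust and SRAS shifts left until Y = 2458.
Long run: on the new AD curve, 2458 = 4411 − 9P gives P = 217.00.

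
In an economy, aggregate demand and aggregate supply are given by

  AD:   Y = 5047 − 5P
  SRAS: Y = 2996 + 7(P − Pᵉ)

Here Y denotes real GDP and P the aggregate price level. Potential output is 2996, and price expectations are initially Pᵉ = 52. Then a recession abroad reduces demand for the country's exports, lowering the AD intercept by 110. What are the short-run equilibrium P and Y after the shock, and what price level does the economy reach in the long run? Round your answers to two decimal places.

AD shifts left: new AD is Y = 4937 − 5P. With Pᵉ = 52, SRAS is Y = 2632 + 7P.
Short run: 4937 − 5P = 2632 + 7P gives 2305 = 12P, so P = 192.08 and Y = 4937 − 5P = 3976.58.
Y = 3976.58 is above potential 2996; expectations adjust and SRAS shifts left until Y = 2996.
Long run: on the new AD curve, 2996 = 4937 − 5P gives P = 388.20.

Short run: P = 192.08, Y = 3976.58. Long run: P = 388.20.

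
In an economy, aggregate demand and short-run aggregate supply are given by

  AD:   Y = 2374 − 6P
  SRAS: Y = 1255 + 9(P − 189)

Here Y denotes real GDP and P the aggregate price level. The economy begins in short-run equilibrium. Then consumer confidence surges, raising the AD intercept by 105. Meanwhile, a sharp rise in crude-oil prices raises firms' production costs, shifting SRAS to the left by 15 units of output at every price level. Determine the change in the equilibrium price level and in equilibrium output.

After both shocks: AD is Y = 2479 − 6P and SRAS is Y = 9P − 461.
Setting them equal: 2940 = 15P, so P = 196.
Y = 2479 − 6·196 = 1303.
Initially P = 188, Y = 1246, so ΔP = +8 and ΔY = +57.

ΔP = +8, ΔY = +57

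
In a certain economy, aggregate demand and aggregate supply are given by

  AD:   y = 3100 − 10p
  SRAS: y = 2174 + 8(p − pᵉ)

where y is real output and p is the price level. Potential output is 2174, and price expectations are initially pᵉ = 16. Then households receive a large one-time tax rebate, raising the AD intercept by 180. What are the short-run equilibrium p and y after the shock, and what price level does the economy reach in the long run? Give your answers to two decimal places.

Short run: p = 68.56, y = 2594.44. Long run: p = 110.60.

AD shifts right: new AD is y = 3280 − 10p. With pᵉ = 16, SRAS is y = 2046 + 8p.
Short run: 3280 − 10p = 2046 + 8p gives 1234 = 18p, so p = 68.56 and y = 3280 − 10p = 2594.44.
y = 2594.44 is above potential 2174; expectations adjust and SRAS shifts left until y = 2174.
Long run: on the new AD curve, 2174 = 3280 − 10p gives p = 110.60.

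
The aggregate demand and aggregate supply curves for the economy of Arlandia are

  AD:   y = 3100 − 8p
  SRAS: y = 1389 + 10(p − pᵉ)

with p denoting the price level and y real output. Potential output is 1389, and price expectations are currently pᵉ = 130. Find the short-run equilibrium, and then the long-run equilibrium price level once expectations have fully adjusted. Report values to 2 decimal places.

Short run: p = 167.28, y = 1761.78. Long run: p = 213.88.

Short run: with pᵉ = 130, SRAS is y = 89 + 10p. Setting AD = SRAS gives 3011 = 18p, so p = 167.28 and y = 3100 − 8p = 1761.78.
Output 1761.78 is above potential 1389, so over time expected prices rise and SRAS shifts left until y returns to 1389.
Long run: y = 1389 on the AD curve gives 1389 = 3100 − 8p, so p = 213.88.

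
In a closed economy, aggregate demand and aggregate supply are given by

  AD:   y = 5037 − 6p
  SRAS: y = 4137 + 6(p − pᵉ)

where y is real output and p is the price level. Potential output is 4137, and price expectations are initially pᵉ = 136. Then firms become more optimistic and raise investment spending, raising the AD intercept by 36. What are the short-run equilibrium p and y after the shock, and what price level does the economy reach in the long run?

Short run: p = 146, y = 4197. Long run: p = 156.

AD shifts right: new AD is y = 5073 − 6p. With pᵉ = 136, SRAS is y = 3321 + 6p.
Short run: 5073 − 6p = 3321 + 6p gives 1752 = 12p, so p = 146 and y = 5073 − 6·146 = 4197.
y = 4197 is above potential 4137; expectations adjust and SRAS shifts left until y = 4137.
Long run: on the new AD curve, 4137 = 5073 − 6p gives p = 156.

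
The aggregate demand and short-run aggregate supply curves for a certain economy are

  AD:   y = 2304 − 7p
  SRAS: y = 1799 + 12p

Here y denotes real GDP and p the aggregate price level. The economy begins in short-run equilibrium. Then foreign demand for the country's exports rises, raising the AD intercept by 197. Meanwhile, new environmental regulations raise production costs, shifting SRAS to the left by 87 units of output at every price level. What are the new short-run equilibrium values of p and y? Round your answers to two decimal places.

After both shocks: AD is y = 2501 − 7p and SRAS is y = 1712 + 12p.
Setting them equal: 789 = 19p, so p = 41.53.
Substituting into AD, y = 2210.32.

p = 41.53, y = 2210.32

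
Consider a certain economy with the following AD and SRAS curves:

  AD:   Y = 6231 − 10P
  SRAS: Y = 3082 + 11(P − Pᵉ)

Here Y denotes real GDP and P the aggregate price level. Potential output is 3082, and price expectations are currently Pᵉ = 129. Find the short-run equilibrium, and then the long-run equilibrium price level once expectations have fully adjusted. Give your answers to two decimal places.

Short run: with Pᵉ = 129, SRAS is Y = 1663 + 11P. Setting AD = SRAS gives 4568 = 21P, so P = 217.52 and Y = 6231 − 10P = 4055.76.
Output 4055.76 is above potential 3082, so over time expected prices rise and SRAS shifts left until Y returns to 3082.
Long run: Y = 3082 on the AD curve gives 3082 = 6231 − 10P, so P = 314.90.

Short run: P = 217.52, Y = 4055.76. Long run: P = 314.90.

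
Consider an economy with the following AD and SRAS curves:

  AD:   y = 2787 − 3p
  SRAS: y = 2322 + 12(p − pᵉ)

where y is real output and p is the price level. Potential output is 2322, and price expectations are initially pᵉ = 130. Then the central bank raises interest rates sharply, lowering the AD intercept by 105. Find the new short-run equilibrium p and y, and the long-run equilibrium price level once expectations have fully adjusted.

AD shifts left: new AD is y = 2682 − 3p. With pᵉ = 130, SRAS is y = 762 + 12p.
Short run: 2682 − 3p = 762 + 12p gives 1920 = 15p, so p = 128 and y = 2682 − 3·128 = 2298.
y = 2298 is below potential 2322; expectations adjust and SRAS shifts right until y = 2322.
Long run: on the new AD curve, 2322 = 2682 − 3p gives p = 120.

Short run: p = 128, y = 2298. Long run: p = 120.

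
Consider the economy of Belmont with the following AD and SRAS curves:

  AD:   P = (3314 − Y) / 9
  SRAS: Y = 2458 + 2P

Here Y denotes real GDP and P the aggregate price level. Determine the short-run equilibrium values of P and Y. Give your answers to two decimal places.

P = 77.82, Y = 2613.64

Rearrange AD to Y = 3314 − 9P.
Set AD = SRAS: 3314 − 9P = 2458 + 2P, so 856 = 11P and P = 77.82.
Substituting into AD, Y = 3314 − 9P = 2613.64.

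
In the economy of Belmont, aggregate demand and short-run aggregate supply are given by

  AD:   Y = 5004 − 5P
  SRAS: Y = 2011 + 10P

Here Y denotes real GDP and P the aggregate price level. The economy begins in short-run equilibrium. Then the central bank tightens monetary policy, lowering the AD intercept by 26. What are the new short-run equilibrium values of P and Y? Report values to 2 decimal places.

P = 197.80, Y = 3989.00

This is a negative demand shock: AD shifts left.
New AD: Y = 4978 − 5P.
Set AD = SRAS: 4978 − 5P = 2011 + 10P, so 2967 = 15P and P = 197.80.
Substituting into AD, Y = 3989.00.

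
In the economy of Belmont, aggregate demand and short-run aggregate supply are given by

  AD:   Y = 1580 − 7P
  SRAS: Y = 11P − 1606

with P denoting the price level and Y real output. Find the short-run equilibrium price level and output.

Set AD = SRAS: 1580 − 7P = 11P − 1606, so 3186 = 18P and P = 177.
Then Y = 1580 − 7·177 = 341.

P = 177, Y = 341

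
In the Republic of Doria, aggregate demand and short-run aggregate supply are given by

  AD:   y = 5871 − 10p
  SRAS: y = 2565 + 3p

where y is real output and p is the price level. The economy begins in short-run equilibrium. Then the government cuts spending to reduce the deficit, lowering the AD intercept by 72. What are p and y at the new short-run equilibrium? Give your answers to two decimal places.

This is a negative demand shock: AD shifts left.
New AD: y = 5799 − 10p.
Set AD = SRAS: 5799 − 10p = 2565 + 3p, so 3234 = 13p and p = 248.77.
Substituting into AD, y = 3311.31.

p = 248.77, y = 3311.31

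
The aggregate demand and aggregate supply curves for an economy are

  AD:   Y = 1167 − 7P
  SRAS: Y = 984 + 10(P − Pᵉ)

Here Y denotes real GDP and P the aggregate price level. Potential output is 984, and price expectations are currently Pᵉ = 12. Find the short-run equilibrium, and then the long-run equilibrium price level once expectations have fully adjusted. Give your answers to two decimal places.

Short run: P = 17.82, Y = 1042.24. Long run: P = 26.14.

Short run: with Pᵉ = 12, SRAS is Y = 864 + 10P. Setting AD = SRAS gives 303 = 17P, so P = 17.82 and Y = 1167 − 7P = 1042.24.
Output 1042.24 is above potential 984, so over time expected prices rise and SRAS shifts left until Y returns to 984.
Long run: Y = 984 on the AD curve gives 984 = 1167 − 7P, so P = 26.14.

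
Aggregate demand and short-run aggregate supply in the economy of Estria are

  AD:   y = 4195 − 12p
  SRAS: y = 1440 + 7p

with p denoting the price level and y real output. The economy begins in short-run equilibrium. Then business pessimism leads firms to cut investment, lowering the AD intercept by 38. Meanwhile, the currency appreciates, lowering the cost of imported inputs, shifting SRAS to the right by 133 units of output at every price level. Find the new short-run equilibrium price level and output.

After both shocks: AD is y = 4157 − 12p and SRAS is y = 1573 + 7p.
Setting them equal: 2584 = 19p, so p = 136.
y = 4157 − 12·136 = 2525.

p = 136, y = 2525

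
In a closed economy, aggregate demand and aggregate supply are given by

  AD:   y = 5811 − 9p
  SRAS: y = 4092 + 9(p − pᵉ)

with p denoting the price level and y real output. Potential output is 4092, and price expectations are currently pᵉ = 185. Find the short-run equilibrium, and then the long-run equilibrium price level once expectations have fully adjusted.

Short run: p = 188, y = 4119. Long run: p = 191.

Short run: with pᵉ = 185, SRAS is y = 2427 + 9p. Setting AD = SRAS gives 3384 = 18p, so p = 188 and y = 5811 − 9·188 = 4119.
Output 4119 is above potential 4092, so over time expected prices rise and SRAS shifts left until y returns to 4092.
Long run: y = 4092 on the AD curve gives 4092 = 5811 − 9p, so p = 191.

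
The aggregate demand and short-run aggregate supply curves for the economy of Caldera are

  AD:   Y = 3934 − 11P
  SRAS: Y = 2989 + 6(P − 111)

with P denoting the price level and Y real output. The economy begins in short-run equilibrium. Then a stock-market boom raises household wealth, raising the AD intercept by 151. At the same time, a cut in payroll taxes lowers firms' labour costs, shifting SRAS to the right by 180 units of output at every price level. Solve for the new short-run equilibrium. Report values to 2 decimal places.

After both shocks: AD is Y = 4085 − 11P and SRAS is Y = 2503 + 6P.
Setting them equal: 1582 = 17P, so P = 93.06.
Substituting into AD, Y = 3061.35.

P = 93.06, Y = 3061.35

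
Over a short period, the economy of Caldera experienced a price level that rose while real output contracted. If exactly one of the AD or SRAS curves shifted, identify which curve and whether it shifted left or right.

SRAS shifted left

P rose and Y fell. An AD shift moves P and Y in the same direction; an SRAS shift moves them in opposite directions.
Here P and Y moved in opposite directions, so the SRAS curve shifted.
Since Y fell, SRAS shifted left.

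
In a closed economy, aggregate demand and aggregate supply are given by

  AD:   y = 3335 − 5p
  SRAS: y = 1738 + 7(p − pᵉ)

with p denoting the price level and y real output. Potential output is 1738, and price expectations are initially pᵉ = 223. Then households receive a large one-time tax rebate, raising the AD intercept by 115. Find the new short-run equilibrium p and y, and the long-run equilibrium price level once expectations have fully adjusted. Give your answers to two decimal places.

Short run: p = 272.75, y = 2086.25. Long run: p = 342.40.

AD shifts right: new AD is y = 3450 − 5p. With pᵉ = 223, SRAS is y = 177 + 7p.
Short run: 3450 − 5p = 177 + 7p gives 3273 = 12p, so p = 272.75 and y = 3450 − 5p = 2086.25.
y = 2086.25 is above potential 1738; expectations adjust and SRAS shifts left until y = 1738.
Long run: on the new AD curve, 1738 = 3450 − 5p gives p = 342.40.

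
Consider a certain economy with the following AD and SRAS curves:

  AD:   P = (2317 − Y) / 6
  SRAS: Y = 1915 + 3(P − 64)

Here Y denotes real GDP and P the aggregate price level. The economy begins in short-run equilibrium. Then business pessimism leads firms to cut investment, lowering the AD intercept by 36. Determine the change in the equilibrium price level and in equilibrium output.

ΔP = -4, ΔY = -12

This is a negative demand shock: AD shifts left.
New AD: Y = 2281 − 6P.
SRAS can be written Y = 1723 + 3P.
Set AD = SRAS: 2281 − 6P = 1723 + 3P, so 558 = 9P and P = 62.
Y = 2281 − 6·62 = 1909.
Initially P = 66, Y = 1921, so ΔP = -4 and ΔY = -12.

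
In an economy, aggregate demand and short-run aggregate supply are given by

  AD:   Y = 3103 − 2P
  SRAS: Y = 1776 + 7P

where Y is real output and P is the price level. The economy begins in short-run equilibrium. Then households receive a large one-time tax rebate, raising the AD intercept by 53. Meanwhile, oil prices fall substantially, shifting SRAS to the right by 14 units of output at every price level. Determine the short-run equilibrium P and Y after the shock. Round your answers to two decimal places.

After both shocks: AD is Y = 3156 − 2P and SRAS is Y = 1790 + 7P.
Setting them equal: 1366 = 9P, so P = 151.78.
Substituting into AD, Y = 2852.44.

P = 151.78, Y = 2852.44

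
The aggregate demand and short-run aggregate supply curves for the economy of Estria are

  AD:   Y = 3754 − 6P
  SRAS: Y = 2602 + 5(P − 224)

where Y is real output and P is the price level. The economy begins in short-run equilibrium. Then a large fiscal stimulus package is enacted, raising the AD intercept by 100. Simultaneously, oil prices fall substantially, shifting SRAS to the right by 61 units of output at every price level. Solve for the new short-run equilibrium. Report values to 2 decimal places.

P = 210.09, Y = 2593.45

After both shocks: AD is Y = 3854 − 6P and SRAS is Y = 1543 + 5P.
Setting them equal: 2311 = 11P, so P = 210.09.
Substituting into AD, Y = 2593.45.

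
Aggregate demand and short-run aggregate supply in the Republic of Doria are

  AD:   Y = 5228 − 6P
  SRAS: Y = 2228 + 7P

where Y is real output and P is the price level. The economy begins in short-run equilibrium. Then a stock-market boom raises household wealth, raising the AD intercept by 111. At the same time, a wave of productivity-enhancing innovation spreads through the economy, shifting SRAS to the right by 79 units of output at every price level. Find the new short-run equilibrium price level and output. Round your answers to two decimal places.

P = 233.23, Y = 3939.62

After both shocks: AD is Y = 5339 − 6P and SRAS is Y = 2307 + 7P.
Setting them equal: 3032 = 13P, so P = 233.23.
Substituting into AD, Y = 3939.62.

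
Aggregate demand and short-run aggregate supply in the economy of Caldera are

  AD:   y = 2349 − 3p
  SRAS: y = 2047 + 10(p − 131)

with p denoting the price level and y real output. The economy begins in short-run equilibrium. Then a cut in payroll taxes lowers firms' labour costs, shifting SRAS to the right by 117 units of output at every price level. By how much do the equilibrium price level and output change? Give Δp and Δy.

This is a positive supply shock: SRAS shifts right.
New SRAS: y = 854 + 10p.
Set AD = SRAS: 2349 − 3p = 854 + 10p, so 1495 = 13p and p = 115.
y = 2349 − 3·115 = 2004.
Initially p = 124, y = 1977, so Δp = -9 and Δy = +27.

Δp = -9, Δy = +27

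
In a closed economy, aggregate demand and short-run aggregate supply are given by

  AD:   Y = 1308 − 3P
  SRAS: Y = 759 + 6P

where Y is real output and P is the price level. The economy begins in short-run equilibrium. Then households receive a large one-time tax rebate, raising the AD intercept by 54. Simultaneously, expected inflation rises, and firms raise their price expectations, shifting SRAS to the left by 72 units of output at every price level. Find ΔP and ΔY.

After both shocks: AD is Y = 1362 − 3P and SRAS is Y = 687 + 6P.
Setting them equal: 675 = 9P, so P = 75.
Y = 1362 − 3·75 = 1137.
Initially P = 61, Y = 1125, so ΔP = +14 and ΔY = +12.

ΔP = +14, ΔY = +12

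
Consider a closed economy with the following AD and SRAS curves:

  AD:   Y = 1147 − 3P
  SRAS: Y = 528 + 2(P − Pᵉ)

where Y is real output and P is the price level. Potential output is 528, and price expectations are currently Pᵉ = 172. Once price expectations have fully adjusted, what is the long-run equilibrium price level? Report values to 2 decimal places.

Short run: with Pᵉ = 172, SRAS is Y = 184 + 2P. Setting AD = SRAS gives 963 = 5P, so P = 192.60 and Y = 1147 − 3P = 569.20.
Output 569.20 is above potential 528, so over time expected prices rise and SRAS shifts left until Y returns to 528.
Long run: Y = 528 on the AD curve gives 528 = 1147 − 3P, so P = 206.33.

Long-run P = 206.33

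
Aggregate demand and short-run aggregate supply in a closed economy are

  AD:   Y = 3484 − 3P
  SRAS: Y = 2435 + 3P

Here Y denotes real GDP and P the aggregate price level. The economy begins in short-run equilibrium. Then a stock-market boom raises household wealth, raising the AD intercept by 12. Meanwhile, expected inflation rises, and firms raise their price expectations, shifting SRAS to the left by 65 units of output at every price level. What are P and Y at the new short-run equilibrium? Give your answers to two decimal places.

After both shocks: AD is Y = 3496 − 3P and SRAS is Y = 2370 + 3P.
Setting them equal: 1126 = 6P, so P = 187.67.
Substituting into AD, Y = 2933.00.

P = 187.67, Y = 2933.00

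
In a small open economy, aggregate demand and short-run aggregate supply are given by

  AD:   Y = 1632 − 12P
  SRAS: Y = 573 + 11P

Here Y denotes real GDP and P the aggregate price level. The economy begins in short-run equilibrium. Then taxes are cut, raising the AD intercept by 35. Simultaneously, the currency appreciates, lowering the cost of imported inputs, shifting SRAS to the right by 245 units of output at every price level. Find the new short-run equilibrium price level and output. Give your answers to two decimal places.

P = 36.91, Y = 1224.04

After both shocks: AD is Y = 1667 − 12P and SRAS is Y = 818 + 11P.
Setting them equal: 849 = 23P, so P = 36.91.
Substituting into AD, Y = 1224.04.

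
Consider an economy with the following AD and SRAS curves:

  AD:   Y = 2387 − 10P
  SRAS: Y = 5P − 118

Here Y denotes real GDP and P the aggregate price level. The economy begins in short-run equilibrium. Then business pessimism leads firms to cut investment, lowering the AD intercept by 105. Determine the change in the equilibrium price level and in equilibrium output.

ΔP = -7, ΔY = -35

This is a negative demand shock: AD shifts left.
New AD: Y = 2282 − 10P.
Set AD = SRAS: 2282 − 10P = 5P − 118, so 2400 = 15P and P = 160.
Y = 2282 − 10·160 = 682.
Initially P = 167, Y = 717, so ΔP = -7 and ΔY = -35.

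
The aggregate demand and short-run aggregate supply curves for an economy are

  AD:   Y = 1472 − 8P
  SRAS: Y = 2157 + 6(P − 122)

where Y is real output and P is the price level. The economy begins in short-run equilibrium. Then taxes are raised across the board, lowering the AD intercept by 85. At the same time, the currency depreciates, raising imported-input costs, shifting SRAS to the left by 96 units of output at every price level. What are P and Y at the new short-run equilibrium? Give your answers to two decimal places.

P = 4.14, Y = 1353.86

After both shocks: AD is Y = 1387 − 8P and SRAS is Y = 1329 + 6P.
Setting them equal: 58 = 14P, so P = 4.14.
Substituting into AD, Y = 1353.86.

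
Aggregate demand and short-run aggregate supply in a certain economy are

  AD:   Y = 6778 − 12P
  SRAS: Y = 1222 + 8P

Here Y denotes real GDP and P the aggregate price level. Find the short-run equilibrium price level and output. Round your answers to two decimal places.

P = 277.80, Y = 3444.40

Set AD = SRAS: 6778 − 12P = 1222 + 8P, so 5556 = 20P and P = 277.80.
Substituting into AD, Y = 6778 − 12P = 3444.40.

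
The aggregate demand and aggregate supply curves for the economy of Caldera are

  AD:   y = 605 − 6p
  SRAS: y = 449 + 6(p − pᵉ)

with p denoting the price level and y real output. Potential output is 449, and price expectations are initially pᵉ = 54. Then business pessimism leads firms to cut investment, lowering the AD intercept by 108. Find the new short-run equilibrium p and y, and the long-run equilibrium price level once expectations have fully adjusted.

AD shifts left: new AD is y = 497 − 6p. With pᵉ = 54, SRAS is y = 125 + 6p.
Short run: 497 − 6p = 125 + 6p gives 372 = 12p, so p = 31 and y = 497 − 6·31 = 311.
y = 311 is below potential 449; expectations adjust and SRAS shifts right until y = 449.
Long run: on the new AD curve, 449 = 497 − 6p gives p = 8.

Short run: p = 31, y = 311. Long run: p = 8.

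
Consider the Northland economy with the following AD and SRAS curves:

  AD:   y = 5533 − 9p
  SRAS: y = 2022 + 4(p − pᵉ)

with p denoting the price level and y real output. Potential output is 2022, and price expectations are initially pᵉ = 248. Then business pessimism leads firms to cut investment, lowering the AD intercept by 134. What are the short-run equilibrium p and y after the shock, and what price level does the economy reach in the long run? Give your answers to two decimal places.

Short run: p = 336.08, y = 2374.31. Long run: p = 375.22.

AD shifts left: new AD is y = 5399 − 9p. With pᵉ = 248, SRAS is y = 1030 + 4p.
Short run: 5399 − 9p = 1030 + 4p gives 4369 = 13p, so p = 336.08 and y = 5399 − 9p = 2374.31.
y = 2374.31 is above potential 2022; expectations adjust and SRAS shifts left until y = 2022.
Long run: on the new AD curve, 2022 = 5399 − 9p gives p = 375.22.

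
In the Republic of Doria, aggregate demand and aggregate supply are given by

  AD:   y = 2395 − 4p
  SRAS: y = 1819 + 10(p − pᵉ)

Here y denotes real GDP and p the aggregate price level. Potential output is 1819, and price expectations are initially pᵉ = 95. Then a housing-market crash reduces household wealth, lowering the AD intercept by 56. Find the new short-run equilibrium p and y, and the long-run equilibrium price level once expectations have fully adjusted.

Short run: p = 105, y = 1919. Long run: p = 130.

AD shifts left: new AD is y = 2339 − 4p. With pᵉ = 95, SRAS is y = 869 + 10p.
Short run: 2339 − 4p = 869 + 10p gives 1470 = 14p, so p = 105 and y = 2339 − 4·105 = 1919.
y = 1919 is above potential 1819; expectations adjust and SRAS shifts left until y = 1819.
Long run: on the new AD curve, 1819 = 2339 − 4p gives p = 130.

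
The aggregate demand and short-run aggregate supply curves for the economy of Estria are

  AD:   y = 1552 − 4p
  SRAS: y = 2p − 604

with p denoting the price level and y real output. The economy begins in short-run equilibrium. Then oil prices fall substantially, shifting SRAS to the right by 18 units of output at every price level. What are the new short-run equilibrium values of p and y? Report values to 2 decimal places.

p = 356.33, y = 126.67

This is a positive supply shock: SRAS shifts right.
New SRAS: y = 2p − 586.
Set AD = SRAS: 1552 − 4p = 2p − 586, so 2138 = 6p and p = 356.33.
Substituting into AD, y = 126.67.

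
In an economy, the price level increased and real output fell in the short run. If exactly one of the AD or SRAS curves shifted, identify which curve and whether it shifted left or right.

SRAS shifted left

P rose and Y fell. An AD shift moves P and Y in the same direction; an SRAS shift moves them in opposite directions.
Here P and Y moved in opposite directions, so the SRAS curve shifted.
Since Y fell, SRAS shifted left.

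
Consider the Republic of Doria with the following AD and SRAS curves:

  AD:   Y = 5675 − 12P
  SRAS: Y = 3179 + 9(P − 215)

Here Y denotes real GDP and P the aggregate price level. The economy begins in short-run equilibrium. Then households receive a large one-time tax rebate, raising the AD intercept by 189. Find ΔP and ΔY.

ΔP = +9, ΔY = +81

This is a positive demand shock: AD shifts right.
New AD: Y = 5864 − 12P.
SRAS can be written Y = 1244 + 9P.
Set AD = SRAS: 5864 − 12P = 1244 + 9P, so 4620 = 21P and P = 220.
Y = 5864 − 12·220 = 3224.
Initially P = 211, Y = 3143, so ΔP = +9 and ΔY = +81.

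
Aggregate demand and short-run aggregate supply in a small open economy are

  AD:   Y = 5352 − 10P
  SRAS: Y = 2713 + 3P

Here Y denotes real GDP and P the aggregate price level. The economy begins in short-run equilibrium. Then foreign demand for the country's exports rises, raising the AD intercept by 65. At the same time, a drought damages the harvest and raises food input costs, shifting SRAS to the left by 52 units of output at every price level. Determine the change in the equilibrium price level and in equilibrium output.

ΔP = +9, ΔY = -25

After both shocks: AD is Y = 5417 − 10P and SRAS is Y = 2661 + 3P.
Setting them equal: 2756 = 13P, so P = 212.
Y = 5417 − 10·212 = 3297.
Initially P = 203, Y = 3322, so ΔP = +9 and ΔY = -25.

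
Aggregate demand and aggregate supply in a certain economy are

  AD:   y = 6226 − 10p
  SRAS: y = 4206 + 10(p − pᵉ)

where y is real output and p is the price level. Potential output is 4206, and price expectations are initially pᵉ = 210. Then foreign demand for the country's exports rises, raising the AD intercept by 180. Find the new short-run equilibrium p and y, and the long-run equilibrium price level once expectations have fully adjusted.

Short run: p = 215, y = 4256. Long run: p = 220.

AD shifts right: new AD is y = 6406 − 10p. With pᵉ = 210, SRAS is y = 2106 + 10p.
Short run: 6406 − 10p = 2106 + 10p gives 4300 = 20p, so p = 215 and y = 6406 − 10·215 = 4256.
y = 4256 is above potential 4206; expectations adjust and SRAS shifts left until y = 4206.
Long run: on the new AD curve, 4206 = 6406 − 10p gives p = 220.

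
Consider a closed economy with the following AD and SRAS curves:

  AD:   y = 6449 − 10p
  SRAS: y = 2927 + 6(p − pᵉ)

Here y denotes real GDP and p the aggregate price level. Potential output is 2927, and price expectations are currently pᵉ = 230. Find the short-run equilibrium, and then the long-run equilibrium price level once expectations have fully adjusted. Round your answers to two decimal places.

Short run: p = 306.38, y = 3385.25. Long run: p = 352.20.

Short run: with pᵉ = 230, SRAS is y = 1547 + 6p. Setting AD = SRAS gives 4902 = 16p, so p = 306.38 and y = 6449 − 10p = 3385.25.
Output 3385.25 is above potential 2927, so over time expected prices rise and SRAS shifts left until y returns to 2927.
Long run: y = 2927 on the AD curve gives 2927 = 6449 − 10p, so p = 352.20.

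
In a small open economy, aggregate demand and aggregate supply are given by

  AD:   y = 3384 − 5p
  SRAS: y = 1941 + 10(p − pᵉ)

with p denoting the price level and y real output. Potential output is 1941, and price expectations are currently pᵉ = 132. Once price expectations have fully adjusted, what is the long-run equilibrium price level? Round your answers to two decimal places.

Long-run p = 288.60

Short run: with pᵉ = 132, SRAS is y = 621 + 10p. Setting AD = SRAS gives 2763 = 15p, so p = 184.20 and y = 3384 − 5p = 2463.00.
Output 2463.00 is above potential 1941, so over time expected prices rise and SRAS shifts left until y returns to 1941.
Long run: y = 1941 on the AD curve gives 1941 = 3384 − 5p, so p = 288.60.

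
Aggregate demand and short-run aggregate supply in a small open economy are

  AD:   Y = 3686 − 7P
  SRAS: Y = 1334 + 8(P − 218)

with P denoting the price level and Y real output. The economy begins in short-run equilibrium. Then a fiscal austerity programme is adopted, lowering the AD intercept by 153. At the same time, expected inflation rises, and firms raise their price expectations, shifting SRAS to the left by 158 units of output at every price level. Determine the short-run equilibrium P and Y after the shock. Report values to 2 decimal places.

After both shocks: AD is Y = 3533 − 7P and SRAS is Y = 8P − 568.
Setting them equal: 4101 = 15P, so P = 273.40.
Substituting into AD, Y = 1619.20.

P = 273.40, Y = 1619.20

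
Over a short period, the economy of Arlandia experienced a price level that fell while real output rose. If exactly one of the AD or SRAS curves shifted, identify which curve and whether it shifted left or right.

SRAS shifted right

P fell and Y rose. An AD shift moves P and Y in the same direction; an SRAS shift moves them in opposite directions.
Here P and Y moved in opposite directions, so the SRAS curve shifted.
Since Y rose, SRAS shifted right.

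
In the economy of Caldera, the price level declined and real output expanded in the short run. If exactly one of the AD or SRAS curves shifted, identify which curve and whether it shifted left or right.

P fell and Y rose. An AD shift moves P and Y in the same direction; an SRAS shift moves them in opposite directions.
Here P and Y moved in opposite directions, so the SRAS curve shifted.
Since Y rose, SRAS shifted right.

SRAS shifted right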